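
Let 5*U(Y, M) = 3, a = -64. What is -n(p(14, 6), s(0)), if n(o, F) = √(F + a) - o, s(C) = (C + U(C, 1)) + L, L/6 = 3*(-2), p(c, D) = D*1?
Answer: 6 - I*√2485/5 ≈ 6.0 - 9.97*I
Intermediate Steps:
U(Y, M) = ⅗ (U(Y, M) = (⅕)*3 = ⅗)
p(c, D) = D
L = -36 (L = 6*(3*(-2)) = 6*(-6) = -36)
s(C) = -177/5 + C (s(C) = (C + ⅗) - 36 = (⅗ + C) - 36 = -177/5 + C)
n(o, F) = √(-64 + F) - o (n(o, F) = √(F - 64) - o = √(-64 + F) - o)
-n(p(14, 6), s(0)) = -(√(-64 + (-177/5 + 0)) - 1*6) = -(√(-64 - 177/5) - 6) = -(√(-497/5) - 6) = -(I*√2485/5 - 6) = -(-6 + I*√2485/5) = 6 - I*√2485/5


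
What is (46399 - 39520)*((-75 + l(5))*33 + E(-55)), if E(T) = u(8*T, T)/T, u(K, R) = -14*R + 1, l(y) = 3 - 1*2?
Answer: -929222199/55 ≈ -1.6895e+7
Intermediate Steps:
l(y) = 1 (l(y) = 3 - 2 = 1)
u(K, R) = 1 - 14*R
E(T) = (1 - 14*T)/T
(46399 - 39520)*((-75 + l(5))*33 + E(-55)) = (46399 - 39520)*((-75 + 1)*33 + (-14 + 1/(-55))) = 6879*(-74*33 + (-14 - 1/55)) = 6879*(-2442 - 771/55) = 6879*(-135081/55) = -929222199/55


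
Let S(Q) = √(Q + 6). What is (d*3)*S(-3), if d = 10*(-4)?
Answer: -120*√3 ≈ -207.85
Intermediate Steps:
S(Q) = √(6 + Q)
d = -40
(d*3)*S(-3) = (-40*3)*√(6 - 3) = -120*√3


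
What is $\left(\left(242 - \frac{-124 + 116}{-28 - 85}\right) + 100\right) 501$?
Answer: $\frac{19357638}{113} \approx 1.7131 \cdot 10^{5}$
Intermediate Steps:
$\left(\left(242 - \frac{-124 + 116}{-28 - 85}\right) + 100\right) 501 = \left(\left(242 - - \frac{8}{-28 - 85}\right) + 100\right) 501 = \left(\left(242 - - \frac{8}{-113}\right) + 100\right) 501 = \left(\left(242 - \left(-8\right) \left(- \frac{1}{113}\right)\right) + 100\right) 501 = \left(\left(242 - \frac{8}{113}\right) + 100\right) 501 = \left(\frac{27338}{113} + 100\right) 501 = \frac{38638}{113} \cdot 501 = \frac{19357638}{113}$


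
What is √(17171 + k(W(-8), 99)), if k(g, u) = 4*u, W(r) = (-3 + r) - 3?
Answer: √17567 ≈ 132.54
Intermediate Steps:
W(r) = -6 + r
√(17171 + k(W(-8), 99)) = √(17171 + 4*99) = √(17171 + 396) = √17567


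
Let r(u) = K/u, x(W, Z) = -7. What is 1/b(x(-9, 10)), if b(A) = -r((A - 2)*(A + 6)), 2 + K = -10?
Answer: ¾ ≈ 0.75000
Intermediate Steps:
K = -12 (K = -2 - 10 = -12)
r(u) = -12/u
b(A) = 12/((-2 + A)*(6 + A)) (b(A) = -(-12)/((A - 2)*(A + 6)) = -(-12)/((-2 + A)*(6 + A)) = 12/((-2 + A)*(6 + A)))
1/b(x(-9, 10)) = 1/(12/(-12 + (-7)² + 4*(-7))) = 1/(12/(-12 + 49 - 28)) = 1/(12/9) = 1/(12*(⅑)) = 1/(4/3) = ¾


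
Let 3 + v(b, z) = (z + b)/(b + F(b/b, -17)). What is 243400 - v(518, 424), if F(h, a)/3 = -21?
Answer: 110747423/455 ≈ 2.4340e+5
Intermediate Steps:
F(h, a) = -63 (F(h, a) = 3*(-21) = -63)
v(b, z) = -3 + (b + z)/(-63 + b) (v(b, z) = -3 + (z + b)/(b - 63) = -3 + (b + z)/(-63 + b))
243400 - v(518, 424) = 243400 - (189 + 424 - 2*518)/(-63 + 518) = 243400 - (189 + 424 - 1036)/455 = 243400 - (-423)/455 = 243400 - 1*(-423/455) = 243400 + 423/455 = 110747423/455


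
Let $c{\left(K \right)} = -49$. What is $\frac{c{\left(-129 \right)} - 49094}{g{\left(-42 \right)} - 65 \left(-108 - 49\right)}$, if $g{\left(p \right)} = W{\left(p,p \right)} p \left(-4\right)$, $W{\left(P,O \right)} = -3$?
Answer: $- \frac{49143}{9701} \approx -5.0658$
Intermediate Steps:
$g{\left(p \right)} = 12 p$ ($g{\left(p \right)} = - 3 p \left(-4\right) = 12 p$)
$\frac{c{\left(-129 \right)} - 49094}{g{\left(-42 \right)} - 65 \left(-108 - 49\right)} = \frac{-49 - 49094}{12 \left(-42\right) - 65 \left(-108 - 49\right)} = - \frac{49143}{-504 - -10205} = - \frac{49143}{-504 + 10205} = - \frac{49143}{9701}$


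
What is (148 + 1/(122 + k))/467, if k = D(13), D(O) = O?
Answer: 19981/63045 ≈ 0.31693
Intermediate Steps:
k = 13
(148 + 1/(122 + k))/467 = (148 + 1/(122 + 13))/467 = (148 + 1/135)*(1/467) = (19981/135)*(1/467) = 19981/63045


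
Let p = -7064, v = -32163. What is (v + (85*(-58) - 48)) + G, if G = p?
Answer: -44205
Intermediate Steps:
G = -7064
(v + (85*(-58) - 48)) + G = (-32163 + (85*(-58) - 48)) - 7064 = (-32163 + (-4930 - 48)) - 7064 = (-32163 - 4978) - 7064 = -37141 - 7064 = -44205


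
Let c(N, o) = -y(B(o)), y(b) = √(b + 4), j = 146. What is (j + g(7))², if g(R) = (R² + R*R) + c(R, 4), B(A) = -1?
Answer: (244 - √3)² ≈ 58694.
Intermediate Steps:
y(b) = √(4 + b)
c(N, o) = -√3 (c(N, o) = -√(4 - 1) = -√3)
g(R) = -√3 + 2*R² (g(R) = (R² + R*R) - √3 = (R² + R²) - √3 = 2*R² - √3 = -√3 + 2*R²)
(j + g(7))² = (146 + (-√3 + 2*7²))² = (146 + (-√3 + 2*49))² = (146 + (-√3 + 98))² = (146 + (98 - √3))² = (244 - √3)²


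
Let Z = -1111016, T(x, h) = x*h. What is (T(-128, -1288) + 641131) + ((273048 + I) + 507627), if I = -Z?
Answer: 2697686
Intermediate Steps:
T(x, h) = h*x
I = 1111016 (I = -1*(-1111016) = 1111016)
(T(-128, -1288) + 641131) + ((273048 + I) + 507627) = (-1288*(-128) + 641131) + ((273048 + 1111016) + 507627) = (164864 + 641131) + (1384064 + 507627) = 805995 + 1891691 = 2697686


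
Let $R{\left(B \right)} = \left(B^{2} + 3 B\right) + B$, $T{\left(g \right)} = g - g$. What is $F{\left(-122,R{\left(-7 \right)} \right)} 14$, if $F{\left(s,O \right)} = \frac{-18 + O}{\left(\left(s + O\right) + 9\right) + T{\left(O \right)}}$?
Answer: $- \frac{21}{46} \approx -0.45652$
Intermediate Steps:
$T{\left(g \right)} = 0$
$R{\left(B \right)} = B^{2} + 4 B$
$F{\left(s,O \right)} = \frac{-18 + O}{9 + O + s}$ ($F{\left(s,O \right)} = \frac{-18 + O}{\left(\left(s + O\right) + 9\right) + 0} = \frac{-18 + O}{\left(\left(O + s\right) + 9\right) + 0} = \frac{-18 + O}{\left(9 + O + s\right) + 0} = \frac{-18 + O}{9 + O + s}$)
$F{\left(-122,R{\left(-7 \right)} \right)} 14 = \frac{-18 - 7 \left(4 - 7\right)}{9 - 7 \left(4 - 7\right) - 122} \cdot 14 = \frac{-18 - -21}{9 - -21 - 122} \cdot 14 = \frac{-18 + 21}{9 + 21 - 122} \cdot 14 = \frac{1}{-92} \cdot 3 \cdot 14 = \left(- \frac{1}{92}\right) 3 \cdot 14 = \left(- \frac{3}{92}\right) 14 = - \frac{21}{46}$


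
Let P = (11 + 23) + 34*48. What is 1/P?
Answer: 1/1666 ≈ 0.00060024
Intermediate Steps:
P = 1666 (P = 34 + 1632 = 1666)
1/P = 1/1666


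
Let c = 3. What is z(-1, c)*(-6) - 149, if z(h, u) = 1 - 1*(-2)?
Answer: -167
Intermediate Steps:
z(h, u) = 3 (z(h, u) = 1 + 2 = 3)
z(-1, c)*(-6) - 149 = 3*(-6) - 149 = -18 - 149 = -167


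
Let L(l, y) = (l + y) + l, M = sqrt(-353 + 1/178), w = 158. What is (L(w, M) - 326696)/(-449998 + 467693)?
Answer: -65276/3539 + I*sqrt(11184274)/3149710 ≈ -18.445 + 0.0010618*I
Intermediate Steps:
M = I*sqrt(11184274)/178 (M = sqrt(-353 + 1/178) = sqrt(-62833/178) = I*sqrt(11184274)/178 ≈ 18.788*I)
L(l, y) = y + 2*l
(L(w, M) - 326696)/(-449998 + 467693) = ((I*sqrt(11184274)/178 + 2*158) - 326696)/(-449998 + 467693) = ((I*sqrt(11184274)/178 + 316) - 326696)/17695 = ((316 + I*sqrt(11184274)/178) - 326696)*(1/17695) = (-326380 + I*sqrt(11184274)/178)*(1/17695) = -65276/3539 + I*sqrt(11184274)/3149710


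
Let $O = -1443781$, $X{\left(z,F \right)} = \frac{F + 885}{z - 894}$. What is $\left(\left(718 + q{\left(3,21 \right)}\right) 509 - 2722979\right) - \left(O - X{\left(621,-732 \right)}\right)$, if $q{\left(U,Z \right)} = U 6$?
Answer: $- \frac{82316285}{91} \approx -9.0457 \cdot 10^{5}$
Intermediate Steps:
$X{\left(z,F \right)} = \frac{885 + F}{-894 + z}$
$q{\left(U,Z \right)} = 6 U$
$\left(\left(718 + q{\left(3,21 \right)}\right) 509 - 2722979\right) - \left(O - X{\left(621,-732 \right)}\right) = \left(\left(718 + 6 \cdot 3\right) 509 - 2722979\right) + \left(\frac{885 - 732}{-894 + 621} - -1443781\right) = \left(\left(718 + 18\right) 509 - 2722979\right) + \left(\frac{1}{-273} \cdot 153 + 1443781\right) = \left(736 \cdot 509 - 2722979\right) + \left(\left(- \frac{1}{273}\right) 153 + 1443781\right) = \left(374624 - 2722979\right) + \left(- \frac{51}{91} + 1443781\right) = -2348355 + \frac{131384020}{91} = - \frac{82316285}{91}$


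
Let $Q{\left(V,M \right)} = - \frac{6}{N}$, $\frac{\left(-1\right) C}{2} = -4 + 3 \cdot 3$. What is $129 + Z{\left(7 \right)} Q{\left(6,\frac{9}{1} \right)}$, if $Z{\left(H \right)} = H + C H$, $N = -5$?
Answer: $\frac{267}{5} \approx 53.4$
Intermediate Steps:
$C = -10$ ($C = - 2 \left(-4 + 3 \cdot 3\right) = - 2 \left(-4 + 9\right) = \left(-2\right) 5 = -10$)
$Q{\left(V,M \right)} = \frac{6}{5}$ ($Q{\left(V,M \right)} = - \frac{6}{-5} = \left(-6\right) \left(- \frac{1}{5}\right) = \frac{6}{5}$)
$Z{\left(H \right)} = - 9 H$ ($Z{\left(H \right)} = H - 10 H = - 9 H$)
$129 + Z{\left(7 \right)} Q{\left(6,\frac{9}{1} \right)} = 129 + \left(-9\right) 7 \cdot \frac{6}{5} = 129 - \frac{378}{5} = \frac{267}{5}$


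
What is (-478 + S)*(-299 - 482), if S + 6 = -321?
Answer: 628705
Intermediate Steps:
S = -327 (S = -6 - 321 = -327)
(-478 + S)*(-299 - 482) = (-478 - 327)*(-299 - 482) = -805*(-781) = 628705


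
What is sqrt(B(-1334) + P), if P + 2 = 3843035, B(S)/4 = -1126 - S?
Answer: sqrt(3843865) ≈ 1960.6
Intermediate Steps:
B(S) = -4504 - 4*S (B(S) = 4*(-1126 - S) = -4504 - 4*S)
P = 3843033 (P = -2 + 3843035 = 3843033)
sqrt(B(-1334) + P) = sqrt((-4504 - 4*(-1334)) + 3843033) = sqrt((-4504 + 5336) + 3843033) = sqrt(832 + 3843033) = sqrt(3843865)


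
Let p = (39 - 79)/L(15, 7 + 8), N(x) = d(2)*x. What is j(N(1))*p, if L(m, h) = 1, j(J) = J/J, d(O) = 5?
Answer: -40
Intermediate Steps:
N(x) = 5*x
j(J) = 1
p = -40 (p = (39 - 79)/1 = -40*1 = -40)
j(N(1))*p = 1*(-40) = -40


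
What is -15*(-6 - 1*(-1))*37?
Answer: 2775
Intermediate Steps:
-15*(-6 - 1*(-1))*37 = -15*(-6 + 1)*37 = -15*(-5)*37 = 75*37 = 2775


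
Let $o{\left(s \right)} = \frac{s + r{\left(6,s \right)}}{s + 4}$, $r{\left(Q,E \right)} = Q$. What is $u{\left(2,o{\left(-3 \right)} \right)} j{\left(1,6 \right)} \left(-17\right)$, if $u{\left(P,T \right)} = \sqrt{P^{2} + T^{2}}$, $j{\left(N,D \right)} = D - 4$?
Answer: $- 34 \sqrt{13} \approx -122.59$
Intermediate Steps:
$j{\left(N,D \right)} = -4 + D$
$o{\left(s \right)} = \frac{6 + s}{4 + s}$ ($o{\left(s \right)} = \frac{s + 6}{s + 4} = \frac{6 + s}{4 + s}$)
$u{\left(2,o{\left(-3 \right)} \right)} j{\left(1,6 \right)} \left(-17\right) = \sqrt{2^{2} + \left(\frac{6 - 3}{4 - 3}\right)^{2}} \left(-4 + 6\right) \left(-17\right) = \sqrt{4 + \left(1^{-1} \cdot 3\right)^{2}} \cdot 2 \left(-17\right) = \sqrt{4 + \left(1 \cdot 3\right)^{2}} \cdot 2 \left(-17\right) = \sqrt{4 + 3^{2}} \cdot 2 \left(-17\right) = \sqrt{4 + 9} \cdot 2 \left(-17\right) = \sqrt{13} \cdot 2 \left(-17\right) = 2 \sqrt{13} \left(-17\right) = - 34 \sqrt{13}$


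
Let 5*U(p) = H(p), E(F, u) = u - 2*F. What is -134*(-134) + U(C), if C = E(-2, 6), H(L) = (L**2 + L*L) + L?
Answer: 17998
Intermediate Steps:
H(L) = L + 2*L**2 (H(L) = (L**2 + L**2) + L = 2*L**2 + L = L + 2*L**2)
C = 10 (C = 6 - 2*(-2) = 6 + 4 = 10)
U(p) = p*(1 + 2*p)/5 (U(p) = (p*(1 + 2*p))/5 = p*(1 + 2*p)/5)
-134*(-134) + U(C) = -134*(-134) + (1/5)*10*(1 + 2*10) = 17956 + (1/5)*10*(1 + 20) = 17956 + (1/5)*10*21 = 17956 + 42 = 17998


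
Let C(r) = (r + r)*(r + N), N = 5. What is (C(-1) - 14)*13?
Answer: -286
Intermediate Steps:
C(r) = 2*r*(5 + r) (C(r) = (r + r)*(r + 5) = (2*r)*(5 + r) = 2*r*(5 + r))
(C(-1) - 14)*13 = (2*(-1)*(5 - 1) - 14)*13 = (2*(-1)*4 - 14)*13 = (-8 - 14)*13 = -22*13 = -286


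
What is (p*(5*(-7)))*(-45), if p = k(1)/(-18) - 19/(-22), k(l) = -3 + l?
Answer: 33775/22 ≈ 1535.2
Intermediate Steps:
p = 193/198 (p = (-3 + 1)/(-18) - 19/(-22) = -2*(-1/18) - 19*(-1/22) = ⅑ + 19/22 = 193/198 ≈ 0.97475)
(p*(5*(-7)))*(-45) = (193*(5*(-7))/198)*(-45) = ((193/198)*(-35))*(-45) = -6755/198*(-45) = 33775/22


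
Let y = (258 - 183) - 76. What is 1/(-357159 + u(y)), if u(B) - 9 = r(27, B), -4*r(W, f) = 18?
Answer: -2/714309 ≈ -2.7999e-6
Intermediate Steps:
r(W, f) = -9/2 (r(W, f) = -1/4*18 = -9/2)
y = -1 (y = 75 - 76 = -1)
u(B) = 9/2 (u(B) = 9 - 9/2 = 9/2)
1/(-357159 + u(y)) = 1/(-357159 + 9/2) = 1/(-714309/2) = -2/714309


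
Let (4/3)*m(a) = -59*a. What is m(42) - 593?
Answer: -4903/2 ≈ -2451.5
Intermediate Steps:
m(a) = -177*a/4 (m(a) = 3*(-59*a)/4 = -177*a/4)
m(42) - 593 = -177/4*42 - 593 = -3717/2 - 593 = -4903/2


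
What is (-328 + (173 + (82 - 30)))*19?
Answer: -1957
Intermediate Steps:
(-328 + (173 + (82 - 30)))*19 = (-328 + (173 + 52))*19 = (-328 + 225)*19 = -103*19 = -1957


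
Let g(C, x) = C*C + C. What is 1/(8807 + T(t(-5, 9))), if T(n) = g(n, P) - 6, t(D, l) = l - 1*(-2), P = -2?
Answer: 1/8933 ≈ 0.00011194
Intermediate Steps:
t(D, l) = 2 + l (t(D, l) = l + 2 = 2 + l)
g(C, x) = C + C² (g(C, x) = C² + C = C + C²)
T(n) = -6 + n*(1 + n) (T(n) = n*(1 + n) - 6 = -6 + n*(1 + n))
1/(8807 + T(t(-5, 9))) = 1/(8807 + (-6 + (2 + 9)*(1 + (2 + 9)))) = 1/(8807 + (-6 + 11*(1 + 11))) = 1/(8807 + (-6 + 11*12)) = 1/(8807 + (-6 + 132)) = 1/(8807 + 126) = 1/8933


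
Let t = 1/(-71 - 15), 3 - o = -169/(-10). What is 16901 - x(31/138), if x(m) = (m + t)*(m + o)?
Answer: 17303098891/1023615 ≈ 16904.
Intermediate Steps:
o = -139/10 (o = 3 - (-169)/(-10) = 3 - (-169)*(-1)/10 = 3 - 1*169/10 = 3 - 169/10 = -139/10 ≈ -13.900)
t = -1/86 (t = 1/(-86) = -1/86 ≈ -0.011628)
x(m) = (-139/10 + m)*(-1/86 + m) (x(m) = (m - 1/86)*(m - 139/10) = (-1/86 + m)*(-139/10 + m) = (-139/10 + m)*(-1/86 + m))
16901 - x(31/138) = 16901 - (139/860 + (31/138)² - 92721/(215*138)) = 16901 - (139/860 + (31*(1/138))² - 92721/(215*138)) = 16901 - (139/860 + (31/138)² - 2991/215*31/138) = 16901 - (139/860 + 961/19044 - 30907/9890) = 16901 - 1*(-2981776/1023615) = 16901 + 2981776/1023615 = 17303098891/1023615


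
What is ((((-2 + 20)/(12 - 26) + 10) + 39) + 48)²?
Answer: 448900/49 ≈ 9161.2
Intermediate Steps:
((((-2 + 20)/(12 - 26) + 10) + 39) + 48)² = (((18/(-14) + 10) + 39) + 48)² = (((18*(-1/14) + 10) + 39) + 48)² = (((-9/7 + 10) + 39) + 48)² = ((61/7 + 39) + 48)² = (334/7 + 48)² = (670/7)² = 448900/49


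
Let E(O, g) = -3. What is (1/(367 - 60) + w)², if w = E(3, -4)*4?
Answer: 13564489/94249 ≈ 143.92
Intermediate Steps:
w = -12 (w = -3*4 = -12)
(1/(367 - 60) + w)² = (1/(367 - 60) - 12)² = (1/307 - 12)² = (-3683/307)² = 13564489/94249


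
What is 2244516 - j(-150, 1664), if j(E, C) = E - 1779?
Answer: 2246445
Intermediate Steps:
j(E, C) = -1779 + E
2244516 - j(-150, 1664) = 2244516 - (-1779 - 150) = 2244516 - 1*(-1929) = 2244516 + 1929 = 2246445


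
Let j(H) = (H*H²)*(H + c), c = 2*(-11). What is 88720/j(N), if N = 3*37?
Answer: 88720/121719159 ≈ 0.00072889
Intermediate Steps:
N = 111
c = -22
j(H) = H³*(-22 + H) (j(H) = (H*H²)*(H - 22) = H³*(-22 + H))
88720/j(N) = 88720/((111³*(-22 + 111))) = 88720/((1367631*89)) = 88720/121719159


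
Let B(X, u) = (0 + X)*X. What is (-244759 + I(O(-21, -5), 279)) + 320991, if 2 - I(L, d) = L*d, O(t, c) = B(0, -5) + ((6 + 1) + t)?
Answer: 80140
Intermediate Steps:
B(X, u) = X² (B(X, u) = X*X = X²)
O(t, c) = 7 + t (O(t, c) = 0² + ((6 + 1) + t) = 0 + (7 + t) = 7 + t)
I(L, d) = 2 - L*d
(-244759 + I(O(-21, -5), 279)) + 320991 = (-244759 + (2 - 1*(7 - 21)*279)) + 320991 = (-244759 + (2 - 1*(-14)*279)) + 320991 = (-244759 + (2 + 3906)) + 320991 = (-244759 + 3908) + 320991 = -240851 + 320991 = 80140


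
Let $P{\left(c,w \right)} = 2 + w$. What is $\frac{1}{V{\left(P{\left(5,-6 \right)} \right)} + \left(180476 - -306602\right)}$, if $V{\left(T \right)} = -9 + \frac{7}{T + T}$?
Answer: $\frac{8}{3896545} \approx 2.0531 \cdot 10^{-6}$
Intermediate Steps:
$V{\left(T \right)} = -9 + \frac{7}{2 T}$
$\frac{1}{V{\left(P{\left(5,-6 \right)} \right)} + \left(180476 - -306602\right)} = \frac{1}{\left(-9 + \frac{7}{2 \left(2 - 6\right)}\right) + \left(180476 - -306602\right)} = \frac{1}{\left(-9 + \frac{7}{2 \left(-4\right)}\right) + \left(180476 + 306602\right)} = \frac{1}{\left(-9 + \frac{7}{2} \left(- \frac{1}{4}\right)\right) + 487078} = \frac{1}{\left(-9 - \frac{7}{8}\right) + 487078} = \frac{1}{- \frac{79}{8} + 487078} = \frac{1}{\frac{3896545}{8}} = \frac{8}{3896545}$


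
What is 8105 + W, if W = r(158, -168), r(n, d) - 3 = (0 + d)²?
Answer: 36332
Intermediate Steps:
r(n, d) = 3 + d² (r(n, d) = 3 + (0 + d)² = 3 + d²)
W = 28227 (W = 3 + (-168)² = 3 + 28224 = 28227)
8105 + W = 8105 + 28227 = 36332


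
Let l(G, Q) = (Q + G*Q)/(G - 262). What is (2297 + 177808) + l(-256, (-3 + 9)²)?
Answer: 46651785/259 ≈ 1.8012e+5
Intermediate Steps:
l(G, Q) = (Q + G*Q)/(-262 + G)
(2297 + 177808) + l(-256, (-3 + 9)²) = (2297 + 177808) + (-3 + 9)²*(1 - 256)/(-262 - 256) = 180105 + 6²*(-255)/(-518) = 180105 + 36*(-1/518)*(-255) = 180105 + 4590/259 = 46651785/259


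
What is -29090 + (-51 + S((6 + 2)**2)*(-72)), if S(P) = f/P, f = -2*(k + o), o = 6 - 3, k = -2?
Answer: -116555/4 ≈ -29139.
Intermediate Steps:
o = 3
f = -2 (f = -2*(-2 + 3) = -2*1 = -2)
S(P) = -2/P
-29090 + (-51 + S((6 + 2)**2)*(-72)) = -29090 + (-51 - 2/(6 + 2)**2*(-72)) = -29090 + (-51 - 2/(8**2)*(-72)) = -29090 + (-51 - 2/64*(-72)) = -29090 + (-51 - 2*1/64*(-72)) = -29090 + (-51 - 1/32*(-72)) = -29090 + (-51 + 9/4) = -29090 - 195/4 = -116555/4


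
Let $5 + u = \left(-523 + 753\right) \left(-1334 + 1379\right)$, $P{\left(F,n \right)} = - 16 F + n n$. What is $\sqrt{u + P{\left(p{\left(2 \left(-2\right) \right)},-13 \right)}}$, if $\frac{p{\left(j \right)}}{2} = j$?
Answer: $\sqrt{10642} \approx 103.16$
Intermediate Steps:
$p{\left(j \right)} = 2 j$
$P{\left(F,n \right)} = n^{2} - 16 F$ ($P{\left(F,n \right)} = - 16 F + n^{2} = n^{2} - 16 F$)
$u = 10345$ ($u = -5 + \left(-523 + 753\right) \left(-1334 + 1379\right) = -5 + 230 \cdot 45 = -5 + 10350 = 10345$)
$\sqrt{u + P{\left(p{\left(2 \left(-2\right) \right)},-13 \right)}} = \sqrt{10345 + \left(\left(-13\right)^{2} - 16 \cdot 2 \cdot 2 \left(-2\right)\right)} = \sqrt{10345 + \left(169 - 16 \cdot 2 \left(-4\right)\right)} = \sqrt{10345 + \left(169 - -128\right)} = \sqrt{10345 + \left(169 + 128\right)} = \sqrt{10345 + 297} = \sqrt{10642}$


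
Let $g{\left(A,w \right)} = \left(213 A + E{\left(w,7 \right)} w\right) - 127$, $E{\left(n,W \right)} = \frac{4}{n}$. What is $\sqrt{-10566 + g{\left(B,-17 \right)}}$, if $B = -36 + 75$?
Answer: $i \sqrt{2382} \approx 48.806 i$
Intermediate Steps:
$B = 39$
$g{\left(A,w \right)} = -123 + 213 A$ ($g{\left(A,w \right)} = \left(213 A + \frac{4}{w} w\right) - 127 = \left(213 A + 4\right) - 127 = \left(4 + 213 A\right) - 127 = -123 + 213 A$)
$\sqrt{-10566 + g{\left(B,-17 \right)}} = \sqrt{-10566 + \left(-123 + 213 \cdot 39\right)} = \sqrt{-10566 + \left(-123 + 8307\right)} = \sqrt{-10566 + 8184} = \sqrt{-2382} = i \sqrt{2382}$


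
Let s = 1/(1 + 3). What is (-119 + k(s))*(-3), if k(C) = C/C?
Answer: 354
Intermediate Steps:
s = ¼ (s = 1/4 = ¼ ≈ 0.25000)
k(C) = 1
(-119 + k(s))*(-3) = (-119 + 1)*(-3) = -118*(-3) = 354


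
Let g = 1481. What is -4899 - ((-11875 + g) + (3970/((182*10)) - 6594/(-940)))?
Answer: 117313914/21385 ≈ 5485.8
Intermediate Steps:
-4899 - ((-11875 + g) + (3970/((182*10)) - 6594/(-940))) = -4899 - ((-11875 + 1481) + (3970/((182*10)) - 6594/(-940))) = -4899 - (-10394 + (3970/1820 - 6594*(-1/940))) = -4899 - (-10394 + (3970*(1/1820) + 3297/470)) = -4899 - (-10394 + (397/182 + 3297/470)) = -4899 - (-10394 + 196661/21385) = -4899 - 1*(-222079029/21385) = -4899 + 222079029/21385 = 117313914/21385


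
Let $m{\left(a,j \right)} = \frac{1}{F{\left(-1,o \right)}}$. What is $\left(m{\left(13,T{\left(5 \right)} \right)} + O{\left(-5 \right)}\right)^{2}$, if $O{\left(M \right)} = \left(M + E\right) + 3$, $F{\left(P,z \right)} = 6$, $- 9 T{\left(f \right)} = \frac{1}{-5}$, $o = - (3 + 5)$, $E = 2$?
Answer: $\frac{1}{36} \approx 0.027778$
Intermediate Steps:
$o = -8$ ($o = \left(-1\right) 8 = -8$)
$T{\left(f \right)} = \frac{1}{45}$ ($T{\left(f \right)} = - \frac{1}{9 \left(-5\right)} = \left(- \frac{1}{9}\right) \left(- \frac{1}{5}\right) = \frac{1}{45}$)
$m{\left(a,j \right)} = \frac{1}{6}$
$O{\left(M \right)} = 5 + M$ ($O{\left(M \right)} = \left(M + 2\right) + 3 = \left(2 + M\right) + 3 = 5 + M$)
$\left(m{\left(13,T{\left(5 \right)} \right)} + O{\left(-5 \right)}\right)^{2} = \left(\frac{1}{6} + \left(5 - 5\right)\right)^{2} = \left(\frac{1}{6} + 0\right)^{2} = \left(\frac{1}{6}\right)^{2} = \frac{1}{36}$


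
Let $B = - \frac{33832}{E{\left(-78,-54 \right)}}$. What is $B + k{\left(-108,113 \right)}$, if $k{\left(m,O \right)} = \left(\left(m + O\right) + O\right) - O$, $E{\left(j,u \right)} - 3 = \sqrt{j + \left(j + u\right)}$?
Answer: $- \frac{33467}{73} + \frac{33832 i \sqrt{210}}{219} \approx -458.45 + 2238.7 i$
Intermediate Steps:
$E{\left(j,u \right)} = 3 + \sqrt{u + 2 j}$ ($E{\left(j,u \right)} = 3 + \sqrt{j + \left(j + u\right)} = 3 + \sqrt{u + 2 j}$)
$k{\left(m,O \right)} = O + m$ ($k{\left(m,O \right)} = \left(\left(O + m\right) + O\right) - O = \left(m + 2 O\right) - O = O + m$)
$B = - \frac{33832}{3 + i \sqrt{210}}$ ($B = - \frac{33832}{3 + \sqrt{-54 + 2 \left(-78\right)}} = - \frac{33832}{3 + \sqrt{-54 - 156}} = - \frac{33832}{3 + \sqrt{-210}} = - \frac{33832}{3 + i \sqrt{210}} \approx -463.45 + 2238.7 i$)
$B + k{\left(-108,113 \right)} = \left(- \frac{33832}{73} + \frac{33832 i \sqrt{210}}{219}\right) + \left(113 - 108\right) = \left(- \frac{33832}{73} + \frac{33832 i \sqrt{210}}{219}\right) + 5 = - \frac{33467}{73} + \frac{33832 i \sqrt{210}}{219}$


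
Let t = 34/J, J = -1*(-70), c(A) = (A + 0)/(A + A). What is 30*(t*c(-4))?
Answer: 51/7 ≈ 7.2857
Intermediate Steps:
c(A) = ½ (c(A) = A/((2*A)) = A*(1/(2*A)) = ½)
J = 70
t = 17/35 (t = 34/70 = 34*(1/70) = 17/35 ≈ 0.48571)
30*(t*c(-4)) = 30*((17/35)*(½)) = 30*(17/70) = 51/7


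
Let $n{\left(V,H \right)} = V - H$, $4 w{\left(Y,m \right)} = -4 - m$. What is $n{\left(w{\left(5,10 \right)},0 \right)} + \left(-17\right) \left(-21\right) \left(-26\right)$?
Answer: $- \frac{18571}{2} \approx -9285.5$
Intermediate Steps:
$w{\left(Y,m \right)} = -1 - \frac{m}{4}$ ($w{\left(Y,m \right)} = \frac{-4 - m}{4} = -1 - \frac{m}{4}$)
$n{\left(w{\left(5,10 \right)},0 \right)} + \left(-17\right) \left(-21\right) \left(-26\right) = \left(\left(-1 - \frac{5}{2}\right) - 0\right) + \left(-17\right) \left(-21\right) \left(-26\right) = \left(\left(-1 - \frac{5}{2}\right) + 0\right) + 357 \left(-26\right) = \left(- \frac{7}{2} + 0\right) - 9282 = - \frac{7}{2} - 9282 = - \frac{18571}{2}$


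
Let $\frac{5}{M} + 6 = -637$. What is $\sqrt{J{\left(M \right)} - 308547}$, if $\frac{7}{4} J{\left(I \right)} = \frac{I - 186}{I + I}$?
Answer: $\frac{i \sqrt{369597865}}{35} \approx 549.28 i$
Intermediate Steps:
$M = - \frac{5}{643}$ ($M = \frac{5}{-6 - 637} = \frac{5}{-643} = 5 \left(- \frac{1}{643}\right) = - \frac{5}{643} \approx -0.0077761$)
$J{\left(I \right)} = \frac{2 \left(-186 + I\right)}{7 I}$ ($J{\left(I \right)} = \frac{4 \frac{I - 186}{I + I}}{7} = \frac{4 \frac{-186 + I}{2 I}}{7} = \frac{2 \left(-186 + I\right)}{7 I}$)
$\sqrt{J{\left(M \right)} - 308547} = \sqrt{\frac{2 \left(-186 - \frac{5}{643}\right)}{7 \left(- \frac{5}{643}\right)} - 308547} = \sqrt{\frac{2}{7} \left(- \frac{643}{5}\right) \left(- \frac{119603}{643}\right) - 308547} = \sqrt{\frac{239206}{35} - 308547} = \sqrt{- \frac{10559939}{35}} = \frac{i \sqrt{369597865}}{35}$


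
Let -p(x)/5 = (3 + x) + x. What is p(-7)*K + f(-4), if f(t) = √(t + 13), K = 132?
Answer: 7263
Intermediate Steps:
p(x) = -15 - 10*x (p(x) = -5*((3 + x) + x) = -5*(3 + 2*x) = -15 - 10*x)
f(t) = √(13 + t)
p(-7)*K + f(-4) = (-15 - 10*(-7))*132 + √(13 - 4) = (-15 + 70)*132 + √9 = 55*132 + 3 = 7260 + 3 = 7263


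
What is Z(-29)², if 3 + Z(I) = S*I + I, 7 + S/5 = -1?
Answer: 1272384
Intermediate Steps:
S = -40 (S = -35 + 5*(-1) = -35 - 5 = -40)
Z(I) = -3 - 39*I (Z(I) = -3 + (-40*I + I) = -3 - 39*I)
Z(-29)² = (-3 - 39*(-29))² = (-3 + 1131)² = 1128² = 1272384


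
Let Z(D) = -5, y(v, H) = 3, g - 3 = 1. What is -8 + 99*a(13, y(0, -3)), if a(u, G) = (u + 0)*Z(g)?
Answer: -6443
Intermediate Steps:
g = 4 (g = 3 + 1 = 4)
a(u, G) = -5*u (a(u, G) = (u + 0)*(-5) = u*(-5) = -5*u)
-8 + 99*a(13, y(0, -3)) = -8 + 99*(-5*13) = -8 + 99*(-65) = -8 - 6435 = -6443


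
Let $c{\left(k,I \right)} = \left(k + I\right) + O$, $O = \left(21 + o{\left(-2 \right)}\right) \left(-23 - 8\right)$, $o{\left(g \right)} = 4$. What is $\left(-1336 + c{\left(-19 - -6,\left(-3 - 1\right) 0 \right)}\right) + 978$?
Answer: $-1146$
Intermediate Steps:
$O = -775$ ($O = \left(21 + 4\right) \left(-23 - 8\right) = 25 \left(-31\right) = -775$)
$c{\left(k,I \right)} = -775 + I + k$ ($c{\left(k,I \right)} = \left(k + I\right) - 775 = \left(I + k\right) - 775 = -775 + I + k$)
$\left(-1336 + c{\left(-19 - -6,\left(-3 - 1\right) 0 \right)}\right) + 978 = \left(-1336 - \left(788 - \left(-3 - 1\right) 0\right)\right) + 978 = \left(-1336 - 788\right) + 978 = -2124 + 978 = -1146$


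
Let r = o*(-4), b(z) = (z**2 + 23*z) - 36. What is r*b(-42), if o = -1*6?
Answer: 18288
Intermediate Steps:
o = -6
b(z) = -36 + z**2 + 23*z
r = 24 (r = -6*(-4) = 24)
r*b(-42) = 24*(-36 + (-42)**2 + 23*(-42)) = 24*(-36 + 1764 - 966) = 24*762 = 18288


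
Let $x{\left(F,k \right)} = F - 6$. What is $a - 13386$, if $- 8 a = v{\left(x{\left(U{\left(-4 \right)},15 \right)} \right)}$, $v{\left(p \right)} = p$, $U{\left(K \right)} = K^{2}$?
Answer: $- \frac{53549}{4} \approx -13387.0$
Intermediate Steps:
$x{\left(F,k \right)} = -6 + F$ ($x{\left(F,k \right)} = F - 6 = -6 + F$)
$a = - \frac{5}{4}$ ($a = - \frac{-6 + \left(-4\right)^{2}}{8} = - \frac{-6 + 16}{8} = \left(- \frac{1}{8}\right) 10 = - \frac{5}{4} \approx -1.25$)
$a - 13386 = - \frac{5}{4} - 13386 = - \frac{53549}{4}$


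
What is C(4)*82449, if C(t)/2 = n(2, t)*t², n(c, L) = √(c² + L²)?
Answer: 5276736*√5 ≈ 1.1799e+7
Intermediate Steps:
n(c, L) = √(L² + c²)
C(t) = 2*t²*√(4 + t²) (C(t) = 2*(√(t² + 2²)*t²) = 2*(√(t² + 4)*t²) = 2*(√(4 + t²)*t²) = 2*(t²*√(4 + t²)) = 2*t²*√(4 + t²))
C(4)*82449 = (2*4²*√(4 + 4²))*82449 = (2*16*√(4 + 16))*82449 = (2*16*√20)*82449 = (2*16*(2*√5))*82449 = (64*√5)*82449 = 5276736*√5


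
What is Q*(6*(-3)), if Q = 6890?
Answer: -124020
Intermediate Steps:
Q*(6*(-3)) = 6890*(6*(-3)) = 6890*(-18) = -124020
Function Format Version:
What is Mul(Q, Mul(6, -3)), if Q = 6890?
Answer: -124020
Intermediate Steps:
Mul(Q, Mul(6, -3)) = Mul(6890, Mul(6, -3)) = Mul(6890, -18) = -124020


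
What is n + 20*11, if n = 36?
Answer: 256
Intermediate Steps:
n + 20*11 = 36 + 20*11 = 36 + 220 = 256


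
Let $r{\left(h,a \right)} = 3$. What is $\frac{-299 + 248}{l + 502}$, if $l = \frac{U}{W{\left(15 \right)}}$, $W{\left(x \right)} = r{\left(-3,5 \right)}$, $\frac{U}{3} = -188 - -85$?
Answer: $- \frac{17}{133} \approx -0.12782$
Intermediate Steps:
$U = -309$ ($U = 3 \left(-188 - -85\right) = 3 \left(-188 + 85\right) = 3 \left(-103\right) = -309$)
$W{\left(x \right)} = 3$
$l = -103$ ($l = - \frac{309}{3} = \left(-309\right) \frac{1}{3} = -103$)
$\frac{-299 + 248}{l + 502} = \frac{-299 + 248}{-103 + 502} = - \frac{51}{399} = \left(-51\right) \frac{1}{399} = - \frac{17}{133}$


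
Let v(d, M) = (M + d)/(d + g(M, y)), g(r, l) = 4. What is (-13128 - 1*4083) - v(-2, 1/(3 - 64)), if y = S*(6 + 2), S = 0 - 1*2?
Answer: -2099619/122 ≈ -17210.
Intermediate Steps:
S = -2 (S = 0 - 2 = -2)
y = -16 (y = -2*(6 + 2) = -2*8 = -16)
v(d, M) = (M + d)/(4 + d) (v(d, M) = (M + d)/(d + 4) = (M + d)/(4 + d))
(-13128 - 1*4083) - v(-2, 1/(3 - 64)) = (-13128 - 1*4083) - (1/(3 - 64) - 2)/(4 - 2) = (-13128 - 4083) - (1/(-61) - 2)/2 = -17211 - (-1/61 - 2)/2 = -17211 - (-123)/(2*61) = -17211 - 1*(-123/122) = -17211 + 123/122 = -2099619/122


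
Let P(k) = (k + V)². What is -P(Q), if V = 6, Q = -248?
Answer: -58564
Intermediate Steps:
P(k) = (6 + k)² (P(k) = (k + 6)² = (6 + k)²)
-P(Q) = -(6 - 248)² = -1*(-242)² = -1*58564 = -58564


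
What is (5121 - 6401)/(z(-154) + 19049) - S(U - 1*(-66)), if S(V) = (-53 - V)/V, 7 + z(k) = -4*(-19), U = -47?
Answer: 676088/181621 ≈ 3.7225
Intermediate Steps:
z(k) = 69 (z(k) = -7 - 4*(-19) = -7 + 76 = 69)
S(V) = (-53 - V)/V
(5121 - 6401)/(z(-154) + 19049) - S(U - 1*(-66)) = (5121 - 6401)/(69 + 19049) - (-53 - (-47 - 1*(-66)))/(-47 - 1*(-66)) = -1280/19118 - (-53 - (-47 + 66))/(-47 + 66) = -1280*1/19118 - (-53 - 1*19)/19 = -640/9559 - (-53 - 19)/19 = -640/9559 - (-72)/19 = -640/9559 - 1*(-72/19) = -640/9559 + 72/19 = 676088/181621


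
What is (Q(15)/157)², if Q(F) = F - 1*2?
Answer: 169/24649 ≈ 0.0068563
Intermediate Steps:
Q(F) = -2 + F (Q(F) = F - 2 = -2 + F)
(Q(15)/157)² = ((-2 + 15)/157)² = (13*(1/157))² = (13/157)² = 169/24649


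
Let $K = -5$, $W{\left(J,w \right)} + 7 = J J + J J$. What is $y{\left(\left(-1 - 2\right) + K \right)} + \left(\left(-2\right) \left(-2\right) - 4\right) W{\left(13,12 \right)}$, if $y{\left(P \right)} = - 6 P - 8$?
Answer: $40$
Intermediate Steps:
$W{\left(J,w \right)} = -7 + 2 J^{2}$ ($W{\left(J,w \right)} = -7 + \left(J J + J J\right) = -7 + \left(J^{2} + J^{2}\right) = -7 + 2 J^{2}$)
$y{\left(P \right)} = -8 - 6 P$
$y{\left(\left(-1 - 2\right) + K \right)} + \left(\left(-2\right) \left(-2\right) - 4\right) W{\left(13,12 \right)} = \left(-8 - 6 \left(\left(-1 - 2\right) - 5\right)\right) + \left(\left(-2\right) \left(-2\right) - 4\right) \left(-7 + 2 \cdot 13^{2}\right) = \left(-8 - 6 \left(-3 - 5\right)\right) + \left(4 - 4\right) \left(-7 + 2 \cdot 169\right) = \left(-8 - -48\right) + 0 \left(-7 + 338\right) = \left(-8 + 48\right) + 0 \cdot 331 = 40 + 0 = 40$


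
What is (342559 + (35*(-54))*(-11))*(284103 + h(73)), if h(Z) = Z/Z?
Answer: 103228904296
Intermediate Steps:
h(Z) = 1
(342559 + (35*(-54))*(-11))*(284103 + h(73)) = (342559 + (35*(-54))*(-11))*(284103 + 1) = (342559 - 1890*(-11))*284104 = (342559 + 20790)*284104 = 363349*284104 = 103228904296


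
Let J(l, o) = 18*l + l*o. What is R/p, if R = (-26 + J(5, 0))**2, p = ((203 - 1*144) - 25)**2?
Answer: 1024/289 ≈ 3.5433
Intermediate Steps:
p = 1156 (p = ((203 - 144) - 25)**2 = (59 - 25)**2 = 34**2 = 1156)
R = 4096 (R = (-26 + 5*(18 + 0))**2 = (-26 + 5*18)**2 = (-26 + 90)**2 = 64**2 = 4096)
R/p = 4096/1156 = 4096*(1/1156) = 1024/289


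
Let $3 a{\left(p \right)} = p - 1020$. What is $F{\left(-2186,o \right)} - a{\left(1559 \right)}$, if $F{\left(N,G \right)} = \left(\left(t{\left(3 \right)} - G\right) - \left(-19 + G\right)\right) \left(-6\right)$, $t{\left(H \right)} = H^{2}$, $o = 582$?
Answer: $\frac{19909}{3} \approx 6636.3$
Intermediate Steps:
$a{\left(p \right)} = -340 + \frac{p}{3}$ ($a{\left(p \right)} = \frac{p - 1020}{3} = \frac{-1020 + p}{3} = -340 + \frac{p}{3}$)
$F{\left(N,G \right)} = -168 + 12 G$ ($F{\left(N,G \right)} = \left(\left(3^{2} - G\right) - \left(-19 + G\right)\right) \left(-6\right) = \left(\left(9 - G\right) - \left(-19 + G\right)\right) \left(-6\right) = \left(28 - 2 G\right) \left(-6\right) = -168 + 12 G$)
$F{\left(-2186,o \right)} - a{\left(1559 \right)} = \left(-168 + 12 \cdot 582\right) - \left(-340 + \frac{1}{3} \cdot 1559\right) = \left(-168 + 6984\right) - \left(-340 + \frac{1559}{3}\right) = 6816 - \frac{539}{3} = \frac{19909}{3}$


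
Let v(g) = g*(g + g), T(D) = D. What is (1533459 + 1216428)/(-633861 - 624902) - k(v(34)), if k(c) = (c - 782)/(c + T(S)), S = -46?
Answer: -3599802/1258763 ≈ -2.8598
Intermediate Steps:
v(g) = 2*g² (v(g) = g*(2*g) = 2*g²)
k(c) = (-782 + c)/(-46 + c) (k(c) = (c - 782)/(c - 46) = (-782 + c)/(-46 + c))
(1533459 + 1216428)/(-633861 - 624902) - k(v(34)) = (1533459 + 1216428)/(-633861 - 624902) - (-782 + 2*34²)/(-46 + 2*34²) = 2749887/(-1258763) - (-782 + 2*1156)/(-46 + 2*1156) = 2749887*(-1/1258763) - (-782 + 2312)/(-46 + 2312) = -2749887/1258763 - 1530/2266 = -2749887/1258763 - 1*765/1133 = -2749887/1258763 - 765/1133 = -3599802/1258763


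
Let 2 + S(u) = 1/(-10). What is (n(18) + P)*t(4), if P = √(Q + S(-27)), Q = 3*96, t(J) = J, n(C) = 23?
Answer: 92 + 2*√28590/5 ≈ 159.63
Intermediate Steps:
S(u) = -21/10 (S(u) = -2 + 1/(-10) = -2 - ⅒ = -21/10)
Q = 288
P = √28590/10 (P = √(288 - 21/10) = √(2859/10) = √28590/10 ≈ 16.909)
(n(18) + P)*t(4) = (23 + √28590/10)*4 = 92 + 2*√28590/5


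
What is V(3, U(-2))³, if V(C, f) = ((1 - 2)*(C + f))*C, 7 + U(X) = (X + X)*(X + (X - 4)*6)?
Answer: -87528384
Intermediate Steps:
U(X) = -7 + 2*X*(-24 + 7*X) (U(X) = -7 + (X + X)*(X + (X - 4)*6) = -7 + (2*X)*(X + (-4 + X)*6) = -7 + (2*X)*(X + (-24 + 6*X)) = -7 + (2*X)*(-24 + 7*X) = -7 + 2*X*(-24 + 7*X))
V(C, f) = C*(-C - f) (V(C, f) = (-(C + f))*C = (-C - f)*C = C*(-C - f))
V(3, U(-2))³ = (-1*3*(3 + (-7 - 48*(-2) + 14*(-2)²)))³ = (-1*3*(3 + (-7 + 96 + 14*4)))³ = (-1*3*(3 + (-7 + 96 + 56)))³ = (-1*3*(3 + 145))³ = (-1*3*148)³ = (-444)³ = -87528384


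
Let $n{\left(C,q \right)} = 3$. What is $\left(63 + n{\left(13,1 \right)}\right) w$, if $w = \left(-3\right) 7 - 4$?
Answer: $-1650$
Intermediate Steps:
$w = -25$ ($w = -21 - 4 = -25$)
$\left(63 + n{\left(13,1 \right)}\right) w = \left(63 + 3\right) \left(-25\right) = 66 \left(-25\right) = -1650$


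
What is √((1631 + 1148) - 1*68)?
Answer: √2711 ≈ 52.067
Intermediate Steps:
√((1631 + 1148) - 1*68) = √(2779 - 68) = √2711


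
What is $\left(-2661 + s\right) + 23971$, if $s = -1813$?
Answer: $19497$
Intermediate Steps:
$\left(-2661 + s\right) + 23971 = \left(-2661 - 1813\right) + 23971 = -4474 + 23971 = 19497$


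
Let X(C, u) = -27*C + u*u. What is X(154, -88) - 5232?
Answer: -1646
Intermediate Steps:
X(C, u) = u² - 27*C (X(C, u) = -27*C + u² = u² - 27*C)
X(154, -88) - 5232 = ((-88)² - 27*154) - 5232 = (7744 - 4158) - 5232 = 3586 - 5232 = -1646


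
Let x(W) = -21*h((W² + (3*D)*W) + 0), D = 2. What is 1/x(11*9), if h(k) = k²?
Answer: -1/2269176525 ≈ -4.4069e-10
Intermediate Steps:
x(W) = -21*(W² + 6*W)² (x(W) = -21*((W² + (3*2)*W) + 0)² = -21*((W² + 6*W) + 0)² = -21*(W² + 6*W)²)
1/x(11*9) = 1/(-21*(11*9)²*(6 + 11*9)²) = 1/(-21*99²*(6 + 99)²) = 1/(-21*9801*105²) = 1/(-21*9801*11025) = 1/(-2269176525) = -1/2269176525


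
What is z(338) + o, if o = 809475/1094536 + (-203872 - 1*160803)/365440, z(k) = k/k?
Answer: 7416296601/9999680896 ≈ 0.74165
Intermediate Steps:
z(k) = 1
o = -2583384295/9999680896 (o = 809475*(1/1094536) + (-203872 - 160803)*(1/365440) = 809475/1094536 - 364675*1/365440 = 809475/1094536 - 72935/73088 = -2583384295/9999680896 ≈ -0.25835)
z(338) + o = 1 - 2583384295/9999680896 = 7416296601/9999680896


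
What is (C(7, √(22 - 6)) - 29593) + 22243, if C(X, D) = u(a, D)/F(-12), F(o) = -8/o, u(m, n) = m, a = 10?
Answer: -7335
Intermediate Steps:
C(X, D) = 15 (C(X, D) = 10/((-8/(-12))) = 10/((-8*(-1/12))) = 10/(⅔) = 10*(3/2) = 15)
(C(7, √(22 - 6)) - 29593) + 22243 = (15 - 29593) + 22243 = -29578 + 22243 = -7335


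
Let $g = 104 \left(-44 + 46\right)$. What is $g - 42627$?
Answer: $-42419$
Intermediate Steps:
$g = 208$ ($g = 104 \cdot 2 = 208$)
$g - 42627 = 208 - 42627 = -42419$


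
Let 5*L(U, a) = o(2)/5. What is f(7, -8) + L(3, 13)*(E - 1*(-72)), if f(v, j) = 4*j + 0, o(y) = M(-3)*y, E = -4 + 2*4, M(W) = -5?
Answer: -312/5 ≈ -62.400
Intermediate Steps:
E = 4 (E = -4 + 8 = 4)
o(y) = -5*y
f(v, j) = 4*j
L(U, a) = -⅖ (L(U, a) = (-5*2/5)/5 = (-10*⅕)/5 = (⅕)*(-2) = -⅖)
f(7, -8) + L(3, 13)*(E - 1*(-72)) = 4*(-8) - 2*(4 - 1*(-72))/5 = -32 - 2*(4 + 72)/5 = -32 - ⅖*76 = -32 - 152/5 = -312/5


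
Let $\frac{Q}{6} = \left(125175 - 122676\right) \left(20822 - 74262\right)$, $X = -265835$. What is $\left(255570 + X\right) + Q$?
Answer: $-801289625$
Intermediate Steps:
$Q = -801279360$ ($Q = 6 \left(125175 - 122676\right) \left(20822 - 74262\right) = 6 \cdot 2499 \left(-53440\right) = 6 \left(-133546560\right) = -801279360$)
$\left(255570 + X\right) + Q = \left(255570 - 265835\right) - 801279360 = -10265 - 801279360 = -801289625$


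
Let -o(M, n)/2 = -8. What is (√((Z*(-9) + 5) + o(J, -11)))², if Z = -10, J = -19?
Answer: 111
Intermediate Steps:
o(M, n) = 16 (o(M, n) = -2*(-8) = 16)
(√((Z*(-9) + 5) + o(J, -11)))² = (√((-10*(-9) + 5) + 16))² = (√((90 + 5) + 16))² = (√(95 + 16))² = (√111)² = 111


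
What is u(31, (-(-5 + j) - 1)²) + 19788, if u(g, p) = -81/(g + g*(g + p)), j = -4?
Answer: 19629669/992 ≈ 19788.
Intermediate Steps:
u(31, (-(-5 + j) - 1)²) + 19788 = -81/(31*(1 + 31 + (-(-5 - 4) - 1)²)) + 19788 = -81*1/31/(1 + 31 + (-1*(-9) - 1)²) + 19788 = -81*1/31/(1 + 31 + (9 - 1)²) + 19788 = -81*1/31/(1 + 31 + 8²) + 19788 = -81*1/31/(1 + 31 + 64) + 19788 = -81*1/31/96 + 19788 = -81*1/31*1/96 + 19788 = -27/992 + 19788 = 19629669/992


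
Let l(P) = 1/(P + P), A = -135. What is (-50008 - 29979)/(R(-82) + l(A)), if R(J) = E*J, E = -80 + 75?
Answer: -21596490/110699 ≈ -195.09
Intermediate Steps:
l(P) = 1/(2*P)
E = -5
R(J) = -5*J
(-50008 - 29979)/(R(-82) + l(A)) = (-50008 - 29979)/(-5*(-82) + (½)/(-135)) = -79987/(410 + (½)*(-1/135)) = -79987/(410 - 1/270) = -79987/110699/270 = -79987*270/110699 = -21596490/110699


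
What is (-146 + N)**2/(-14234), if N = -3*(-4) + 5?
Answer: -16641/14234 ≈ -1.1691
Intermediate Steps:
N = 17 (N = 12 + 5 = 17)
(-146 + N)**2/(-14234) = (-146 + 17)**2/(-14234) = (-129)**2*(-1/14234) = 16641*(-1/14234) = -16641/14234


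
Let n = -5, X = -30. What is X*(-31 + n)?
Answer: 1080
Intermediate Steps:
X*(-31 + n) = -30*(-31 - 5) = -30*(-36) = 1080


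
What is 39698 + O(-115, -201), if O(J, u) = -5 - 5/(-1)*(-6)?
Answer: 39663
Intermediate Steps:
O(J, u) = -35 (O(J, u) = -5 - 5*(-1)*(-6) = -5 + 5*(-6) = -5 - 30 = -35)
39698 + O(-115, -201) = 39698 - 35 = 39663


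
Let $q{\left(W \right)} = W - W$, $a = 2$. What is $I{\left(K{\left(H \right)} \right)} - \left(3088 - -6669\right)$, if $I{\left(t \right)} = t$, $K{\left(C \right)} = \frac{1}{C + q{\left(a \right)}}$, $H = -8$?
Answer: $- \frac{78057}{8} \approx -9757.1$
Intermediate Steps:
$q{\left(W \right)} = 0$
$K{\left(C \right)} = \frac{1}{C}$ ($K{\left(C \right)} = \frac{1}{C + 0} = \frac{1}{C}$)
$I{\left(K{\left(H \right)} \right)} - \left(3088 - -6669\right) = \frac{1}{-8} - \left(3088 - -6669\right) = - \frac{1}{8} - \left(3088 + 6669\right) = - \frac{1}{8} - 9757 = - \frac{78057}{8}$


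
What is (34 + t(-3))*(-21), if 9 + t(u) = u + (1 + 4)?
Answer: -567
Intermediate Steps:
t(u) = -4 + u (t(u) = -9 + (u + (1 + 4)) = -9 + (u + 5) = -9 + (5 + u) = -4 + u)
(34 + t(-3))*(-21) = (34 + (-4 - 3))*(-21) = (34 - 7)*(-21) = 27*(-21) = -567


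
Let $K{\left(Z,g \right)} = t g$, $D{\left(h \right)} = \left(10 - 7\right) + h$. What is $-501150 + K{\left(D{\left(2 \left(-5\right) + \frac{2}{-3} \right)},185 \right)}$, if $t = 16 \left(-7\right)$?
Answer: $-521870$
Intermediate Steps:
$t = -112$
$D{\left(h \right)} = 3 + h$
$K{\left(Z,g \right)} = - 112 g$
$-501150 + K{\left(D{\left(2 \left(-5\right) + \frac{2}{-3} \right)},185 \right)} = -501150 - 20720 = -521870$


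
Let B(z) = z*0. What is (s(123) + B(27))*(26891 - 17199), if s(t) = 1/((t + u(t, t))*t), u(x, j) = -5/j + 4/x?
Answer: 2423/3782 ≈ 0.64067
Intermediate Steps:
B(z) = 0
s(t) = 1/(t*(t - 1/t)) (s(t) = 1/((t + (-5/t + 4/t))*t) = 1/((t - 1/t)*t) = 1/(t*(t - 1/t)))
(s(123) + B(27))*(26891 - 17199) = (1/(-1 + 123²) + 0)*(26891 - 17199) = (1/(-1 + 15129) + 0)*9692 = (1/15128 + 0)*9692 = (1/15128)*9692 = 2423/3782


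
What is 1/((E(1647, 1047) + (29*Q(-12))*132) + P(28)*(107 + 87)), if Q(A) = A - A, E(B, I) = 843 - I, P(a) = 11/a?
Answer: -14/1789 ≈ -0.0078256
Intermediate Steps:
Q(A) = 0
1/((E(1647, 1047) + (29*Q(-12))*132) + P(28)*(107 + 87)) = 1/(((843 - 1*1047) + (29*0)*132) + (11/28)*(107 + 87)) = 1/(((843 - 1047) + 0*132) + (11*(1/28))*194) = 1/((-204 + 0) + (11/28)*194) = 1/(-204 + 1067/14) = 1/(-1789/14) = -14/1789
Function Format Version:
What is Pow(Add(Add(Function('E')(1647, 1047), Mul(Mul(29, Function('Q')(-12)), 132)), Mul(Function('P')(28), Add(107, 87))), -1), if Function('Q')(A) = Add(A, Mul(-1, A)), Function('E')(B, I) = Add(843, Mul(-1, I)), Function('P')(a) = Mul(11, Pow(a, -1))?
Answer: Rational(-14, 1789) ≈ -0.0078256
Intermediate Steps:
Function('Q')(A) = 0
Pow(Add(Add(Function('E')(1647, 1047), Mul(Mul(29, Function('Q')(-12)), 132)), Mul(Function('P')(28), Add(107, 87))), -1) = Pow(Add(Add(Add(843, Mul(-1, 1047)), Mul(Mul(29, 0), 132)), Mul(Mul(11, Pow(28, -1)), Add(107, 87))), -1) = Pow(Add(Add(Add(843, -1047), Mul(0, 132)), Mul(Mul(11, Rational(1, 28)), 194)), -1) = Pow(Add(Add(-204, 0), Mul(Rational(11, 28), 194)), -1) = Pow(Add(-204, Rational(1067, 14)), -1) = Pow(Rational(-1789, 14), -1) = Rational(-14, 1789)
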